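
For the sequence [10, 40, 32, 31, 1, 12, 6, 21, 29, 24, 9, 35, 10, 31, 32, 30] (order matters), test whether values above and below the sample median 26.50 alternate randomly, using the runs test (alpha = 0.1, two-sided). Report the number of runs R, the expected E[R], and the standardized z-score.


Step 1: Compute median = 26.50; label A = above, B = below.
Labels in order: BAAABBBBABBABAAA  (n_A = 8, n_B = 8)
Step 2: Count runs R = 8.
Step 3: Under H0 (random ordering), E[R] = 2*n_A*n_B/(n_A+n_B) + 1 = 2*8*8/16 + 1 = 9.0000.
        Var[R] = 2*n_A*n_B*(2*n_A*n_B - n_A - n_B) / ((n_A+n_B)^2 * (n_A+n_B-1)) = 14336/3840 = 3.7333.
        SD[R] = 1.9322.
Step 4: Continuity-corrected z = (R + 0.5 - E[R]) / SD[R] = (8 + 0.5 - 9.0000) / 1.9322 = -0.2588.
Step 5: Two-sided p-value via normal approximation = 2*(1 - Phi(|z|)) = 0.795809.
Step 6: alpha = 0.1. fail to reject H0.

R = 8, z = -0.2588, p = 0.795809, fail to reject H0.


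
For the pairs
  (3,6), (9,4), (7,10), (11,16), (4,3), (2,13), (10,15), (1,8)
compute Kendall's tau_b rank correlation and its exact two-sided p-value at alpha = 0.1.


Step 1: Enumerate the 28 unordered pairs (i,j) with i<j and classify each by sign(x_j-x_i) * sign(y_j-y_i).
  (1,2):dx=+6,dy=-2->D; (1,3):dx=+4,dy=+4->C; (1,4):dx=+8,dy=+10->C; (1,5):dx=+1,dy=-3->D
  (1,6):dx=-1,dy=+7->D; (1,7):dx=+7,dy=+9->C; (1,8):dx=-2,dy=+2->D; (2,3):dx=-2,dy=+6->D
  (2,4):dx=+2,dy=+12->C; (2,5):dx=-5,dy=-1->C; (2,6):dx=-7,dy=+9->D; (2,7):dx=+1,dy=+11->C
  (2,8):dx=-8,dy=+4->D; (3,4):dx=+4,dy=+6->C; (3,5):dx=-3,dy=-7->C; (3,6):dx=-5,dy=+3->D
  (3,7):dx=+3,dy=+5->C; (3,8):dx=-6,dy=-2->C; (4,5):dx=-7,dy=-13->C; (4,6):dx=-9,dy=-3->C
  (4,7):dx=-1,dy=-1->C; (4,8):dx=-10,dy=-8->C; (5,6):dx=-2,dy=+10->D; (5,7):dx=+6,dy=+12->C
  (5,8):dx=-3,dy=+5->D; (6,7):dx=+8,dy=+2->C; (6,8):dx=-1,dy=-5->C; (7,8):dx=-9,dy=-7->C
Step 2: C = 18, D = 10, total pairs = 28.
Step 3: tau = (C - D)/(n(n-1)/2) = (18 - 10)/28 = 0.285714.
Step 4: Exact two-sided p-value (enumerate n! = 40320 permutations of y under H0): p = 0.398760.
Step 5: alpha = 0.1. fail to reject H0.

tau_b = 0.2857 (C=18, D=10), p = 0.398760, fail to reject H0.


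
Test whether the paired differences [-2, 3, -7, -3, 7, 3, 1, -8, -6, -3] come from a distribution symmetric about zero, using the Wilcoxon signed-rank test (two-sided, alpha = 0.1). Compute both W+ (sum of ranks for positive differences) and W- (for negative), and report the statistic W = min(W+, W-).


Step 1: Drop any zero differences (none here) and take |d_i|.
|d| = [2, 3, 7, 3, 7, 3, 1, 8, 6, 3]
Step 2: Midrank |d_i| (ties get averaged ranks).
ranks: |2|->2, |3|->4.5, |7|->8.5, |3|->4.5, |7|->8.5, |3|->4.5, |1|->1, |8|->10, |6|->7, |3|->4.5
Step 3: Attach original signs; sum ranks with positive sign and with negative sign.
W+ = 4.5 + 8.5 + 4.5 + 1 = 18.5
W- = 2 + 8.5 + 4.5 + 10 + 7 + 4.5 = 36.5
(Check: W+ + W- = 55 should equal n(n+1)/2 = 55.)
Step 4: Test statistic W = min(W+, W-) = 18.5.
Step 5: Ties in |d|, so use the tie-corrected normal approximation.
        E[W] = n(n+1)/4 = 10*11/4 = 27.5.
        Tie groups: |d|=3 (t=4), |d|=7 (t=2); sum(t^3 - t) = 66.
        Var[W] = n(n+1)(2n+1)/24 - sum(t^3-t)/48 = 2310/24 - 66/48 = 94.875.
        z = (W - E[W]) / sqrt(Var[W]) = (18.5 - 27.5) / 9.7404 = -0.9240.
        Two-sided p = 2*Phi(z) = 0.355492.
Step 6: alpha = 0.1. fail to reject H0.

W+ = 18.5, W- = 36.5, W = min = 18.5, p = 0.355492, fail to reject H0.


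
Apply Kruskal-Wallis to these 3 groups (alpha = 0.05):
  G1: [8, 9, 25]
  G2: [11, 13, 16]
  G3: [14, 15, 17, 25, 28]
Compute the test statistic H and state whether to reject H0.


Step 1: Combine all N = 11 observations and assign midranks.
sorted (value, group, rank): (8,G1,1), (9,G1,2), (11,G2,3), (13,G2,4), (14,G3,5), (15,G3,6), (16,G2,7), (17,G3,8), (25,G1,9.5), (25,G3,9.5), (28,G3,11)
Step 2: Sum ranks within each group.
R_1 = 12.5 (n_1 = 3)
R_2 = 14 (n_2 = 3)
R_3 = 39.5 (n_3 = 5)
Step 3: H = 12/(N(N+1)) * sum(R_i^2/n_i) - 3(N+1)
     = 12/(11*12) * (12.5^2/3 + 14^2/3 + 39.5^2/5) - 3*12
     = 0.090909 * 429.467 - 36
     = 3.042424.
Step 4: Ties present; correction factor C = 1 - 6/(11^3 - 11) = 0.995455. Corrected H = 3.042424 / 0.995455 = 3.056317.
Step 5: Under H0, H ~ chi^2(2); p-value = 0.216935.
Step 6: alpha = 0.05. fail to reject H0.

H = 3.0563, df = 2, p = 0.216935, fail to reject H0.


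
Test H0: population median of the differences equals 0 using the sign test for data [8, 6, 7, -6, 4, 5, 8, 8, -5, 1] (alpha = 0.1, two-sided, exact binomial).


Step 1: Discard zero differences. Original n = 10; n_eff = number of nonzero differences = 10.
Nonzero differences (with sign): +8, +6, +7, -6, +4, +5, +8, +8, -5, +1
Step 2: Count signs: positive = 8, negative = 2.
Step 3: Under H0: P(positive) = 0.5, so the number of positives S ~ Bin(10, 0.5).
Step 4: Two-sided exact p-value = sum of Bin(10,0.5) probabilities at or below the observed probability = 0.109375.
Step 5: alpha = 0.1. fail to reject H0.

n_eff = 10, pos = 8, neg = 2, p = 0.109375, fail to reject H0.


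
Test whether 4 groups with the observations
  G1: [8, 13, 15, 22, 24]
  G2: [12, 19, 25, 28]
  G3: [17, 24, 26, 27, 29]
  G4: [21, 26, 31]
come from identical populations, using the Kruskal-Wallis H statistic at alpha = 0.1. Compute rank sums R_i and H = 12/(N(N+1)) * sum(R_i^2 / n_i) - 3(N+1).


Step 1: Combine all N = 17 observations and assign midranks.
sorted (value, group, rank): (8,G1,1), (12,G2,2), (13,G1,3), (15,G1,4), (17,G3,5), (19,G2,6), (21,G4,7), (22,G1,8), (24,G1,9.5), (24,G3,9.5), (25,G2,11), (26,G3,12.5), (26,G4,12.5), (27,G3,14), (28,G2,15), (29,G3,16), (31,G4,17)
Step 2: Sum ranks within each group.
R_1 = 25.5 (n_1 = 5)
R_2 = 34 (n_2 = 4)
R_3 = 57 (n_3 = 5)
R_4 = 36.5 (n_4 = 3)
Step 3: H = 12/(N(N+1)) * sum(R_i^2/n_i) - 3(N+1)
     = 12/(17*18) * (25.5^2/5 + 34^2/4 + 57^2/5 + 36.5^2/3) - 3*18
     = 0.039216 * 1512.93 - 54
     = 5.330719.
Step 4: Ties present; correction factor C = 1 - 12/(17^3 - 17) = 0.997549. Corrected H = 5.330719 / 0.997549 = 5.343817.
Step 5: Under H0, H ~ chi^2(3); p-value = 0.148284.
Step 6: alpha = 0.1. fail to reject H0.

H = 5.3438, df = 3, p = 0.148284, fail to reject H0.


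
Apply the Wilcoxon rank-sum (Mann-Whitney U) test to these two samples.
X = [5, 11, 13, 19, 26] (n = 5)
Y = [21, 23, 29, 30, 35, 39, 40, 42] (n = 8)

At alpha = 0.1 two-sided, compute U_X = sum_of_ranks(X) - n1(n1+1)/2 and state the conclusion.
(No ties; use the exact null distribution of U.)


Step 1: Combine and sort all 13 observations; assign midranks.
sorted (value, group): (5,X), (11,X), (13,X), (19,X), (21,Y), (23,Y), (26,X), (29,Y), (30,Y), (35,Y), (39,Y), (40,Y), (42,Y)
ranks: 5->1, 11->2, 13->3, 19->4, 21->5, 23->6, 26->7, 29->8, 30->9, 35->10, 39->11, 40->12, 42->13
Step 2: Rank sum for X: R1 = 1 + 2 + 3 + 4 + 7 = 17.
Step 3: U_X = R1 - n1(n1+1)/2 = 17 - 5*6/2 = 17 - 15 = 2.
       U_Y = n1*n2 - U_X = 40 - 2 = 38.
Step 4: No ties, so the exact null distribution of U (based on enumerating the C(13,5) = 1287 equally likely rank assignments) gives the two-sided p-value.
Step 5: p-value = 0.006216; compare to alpha = 0.1. reject H0.

U_X = 2, p = 0.006216, reject H0 at alpha = 0.1.


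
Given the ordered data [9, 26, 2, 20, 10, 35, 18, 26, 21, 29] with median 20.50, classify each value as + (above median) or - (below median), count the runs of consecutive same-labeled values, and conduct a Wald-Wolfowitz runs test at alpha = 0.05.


Step 1: Compute median = 20.50; label A = above, B = below.
Labels in order: BABBBABAAA  (n_A = 5, n_B = 5)
Step 2: Count runs R = 6.
Step 3: Under H0 (random ordering), E[R] = 2*n_A*n_B/(n_A+n_B) + 1 = 2*5*5/10 + 1 = 6.0000.
        Var[R] = 2*n_A*n_B*(2*n_A*n_B - n_A - n_B) / ((n_A+n_B)^2 * (n_A+n_B-1)) = 2000/900 = 2.2222.
        SD[R] = 1.4907.
Step 4: R = E[R], so z = 0 with no continuity correction.
Step 5: Two-sided p-value via normal approximation = 2*(1 - Phi(|z|)) = 1.000000.
Step 6: alpha = 0.05. fail to reject H0.

R = 6, z = 0.0000, p = 1.000000, fail to reject H0.


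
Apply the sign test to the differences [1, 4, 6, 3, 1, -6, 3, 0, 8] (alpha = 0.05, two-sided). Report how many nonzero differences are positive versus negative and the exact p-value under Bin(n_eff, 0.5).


Step 1: Discard zero differences. Original n = 9; n_eff = number of nonzero differences = 8.
Nonzero differences (with sign): +1, +4, +6, +3, +1, -6, +3, +8
Step 2: Count signs: positive = 7, negative = 1.
Step 3: Under H0: P(positive) = 0.5, so the number of positives S ~ Bin(8, 0.5).
Step 4: Two-sided exact p-value = sum of Bin(8,0.5) probabilities at or below the observed probability = 0.070312.
Step 5: alpha = 0.05. fail to reject H0.

n_eff = 8, pos = 7, neg = 1, p = 0.070312, fail to reject H0.


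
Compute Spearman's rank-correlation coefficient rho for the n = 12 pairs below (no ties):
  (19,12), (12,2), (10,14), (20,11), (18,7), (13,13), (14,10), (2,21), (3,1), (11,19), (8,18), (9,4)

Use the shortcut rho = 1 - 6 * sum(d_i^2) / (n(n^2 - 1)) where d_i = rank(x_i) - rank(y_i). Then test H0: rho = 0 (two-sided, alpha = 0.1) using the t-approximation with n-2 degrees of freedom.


Step 1: Rank x and y separately (midranks; no ties here).
rank(x): 19->11, 12->7, 10->5, 20->12, 18->10, 13->8, 14->9, 2->1, 3->2, 11->6, 8->3, 9->4
rank(y): 12->7, 2->2, 14->9, 11->6, 7->4, 13->8, 10->5, 21->12, 1->1, 19->11, 18->10, 4->3
Step 2: d_i = R_x(i) - R_y(i); compute d_i^2.
  (11-7)^2=16, (7-2)^2=25, (5-9)^2=16, (12-6)^2=36, (10-4)^2=36, (8-8)^2=0, (9-5)^2=16, (1-12)^2=121, (2-1)^2=1, (6-11)^2=25, (3-10)^2=49, (4-3)^2=1
sum(d^2) = 342.
Step 3: rho = 1 - 6*342 / (12*(12^2 - 1)) = 1 - 2052/1716 = -0.195804.
Step 4: Under H0, t = rho * sqrt((n-2)/(1-rho^2)) = -0.6314 ~ t(10).
Step 5: Two-sided p-value from the t-distribution with 10 df = 0.541936.
Step 6: alpha = 0.1. fail to reject H0.

rho = -0.1958, p = 0.541936, fail to reject H0 at alpha = 0.1.


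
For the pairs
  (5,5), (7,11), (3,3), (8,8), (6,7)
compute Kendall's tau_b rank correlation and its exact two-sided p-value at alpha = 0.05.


Step 1: Enumerate the 10 unordered pairs (i,j) with i<j and classify each by sign(x_j-x_i) * sign(y_j-y_i).
  (1,2):dx=+2,dy=+6->C; (1,3):dx=-2,dy=-2->C; (1,4):dx=+3,dy=+3->C; (1,5):dx=+1,dy=+2->C
  (2,3):dx=-4,dy=-8->C; (2,4):dx=+1,dy=-3->D; (2,5):dx=-1,dy=-4->C; (3,4):dx=+5,dy=+5->C
  (3,5):dx=+3,dy=+4->C; (4,5):dx=-2,dy=-1->C
Step 2: C = 9, D = 1, total pairs = 10.
Step 3: tau = (C - D)/(n(n-1)/2) = (9 - 1)/10 = 0.800000.
Step 4: Exact two-sided p-value (enumerate n! = 120 permutations of y under H0): p = 0.083333.
Step 5: alpha = 0.05. fail to reject H0.

tau_b = 0.8000 (C=9, D=1), p = 0.083333, fail to reject H0.


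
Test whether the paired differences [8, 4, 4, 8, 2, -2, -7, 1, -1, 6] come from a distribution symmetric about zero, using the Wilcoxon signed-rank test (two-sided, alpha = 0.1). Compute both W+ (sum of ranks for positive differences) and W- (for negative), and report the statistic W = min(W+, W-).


Step 1: Drop any zero differences (none here) and take |d_i|.
|d| = [8, 4, 4, 8, 2, 2, 7, 1, 1, 6]
Step 2: Midrank |d_i| (ties get averaged ranks).
ranks: |8|->9.5, |4|->5.5, |4|->5.5, |8|->9.5, |2|->3.5, |2|->3.5, |7|->8, |1|->1.5, |1|->1.5, |6|->7
Step 3: Attach original signs; sum ranks with positive sign and with negative sign.
W+ = 9.5 + 5.5 + 5.5 + 9.5 + 3.5 + 1.5 + 7 = 42
W- = 3.5 + 8 + 1.5 = 13
(Check: W+ + W- = 55 should equal n(n+1)/2 = 55.)
Step 4: Test statistic W = min(W+, W-) = 13.
Step 5: Ties in |d|, so use the tie-corrected normal approximation.
        E[W] = n(n+1)/4 = 10*11/4 = 27.5.
        Tie groups: |d|=1 (t=2), |d|=2 (t=2), |d|=4 (t=2), |d|=8 (t=2); sum(t^3 - t) = 24.
        Var[W] = n(n+1)(2n+1)/24 - sum(t^3-t)/48 = 2310/24 - 24/48 = 95.75.
        z = (W - E[W]) / sqrt(Var[W]) = (13 - 27.5) / 9.7852 = -1.4818.
        Two-sided p = 2*Phi(z) = 0.138385.
Step 6: alpha = 0.1. fail to reject H0.

W+ = 42, W- = 13, W = min = 13, p = 0.138385, fail to reject H0.


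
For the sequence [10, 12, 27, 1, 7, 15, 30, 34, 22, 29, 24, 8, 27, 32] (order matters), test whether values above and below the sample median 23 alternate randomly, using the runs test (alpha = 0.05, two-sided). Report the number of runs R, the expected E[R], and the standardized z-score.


Step 1: Compute median = 23; label A = above, B = below.
Labels in order: BBABBBAABAABAA  (n_A = 7, n_B = 7)
Step 2: Count runs R = 8.
Step 3: Under H0 (random ordering), E[R] = 2*n_A*n_B/(n_A+n_B) + 1 = 2*7*7/14 + 1 = 8.0000.
        Var[R] = 2*n_A*n_B*(2*n_A*n_B - n_A - n_B) / ((n_A+n_B)^2 * (n_A+n_B-1)) = 8232/2548 = 3.2308.
        SD[R] = 1.7974.
Step 4: R = E[R], so z = 0 with no continuity correction.
Step 5: Two-sided p-value via normal approximation = 2*(1 - Phi(|z|)) = 1.000000.
Step 6: alpha = 0.05. fail to reject H0.

R = 8, z = 0.0000, p = 1.000000, fail to reject H0.


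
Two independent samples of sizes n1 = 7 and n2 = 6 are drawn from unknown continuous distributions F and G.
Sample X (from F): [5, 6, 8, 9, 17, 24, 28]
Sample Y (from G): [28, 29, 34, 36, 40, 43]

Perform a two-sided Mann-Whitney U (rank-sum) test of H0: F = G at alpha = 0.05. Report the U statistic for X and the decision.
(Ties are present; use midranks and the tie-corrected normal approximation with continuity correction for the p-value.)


Step 1: Combine and sort all 13 observations; assign midranks.
sorted (value, group): (5,X), (6,X), (8,X), (9,X), (17,X), (24,X), (28,X), (28,Y), (29,Y), (34,Y), (36,Y), (40,Y), (43,Y)
ranks: 5->1, 6->2, 8->3, 9->4, 17->5, 24->6, 28->7.5, 28->7.5, 29->9, 34->10, 36->11, 40->12, 43->13
Step 2: Rank sum for X: R1 = 1 + 2 + 3 + 4 + 5 + 6 + 7.5 = 28.5.
Step 3: U_X = R1 - n1(n1+1)/2 = 28.5 - 7*8/2 = 28.5 - 28 = 0.5.
       U_Y = n1*n2 - U_X = 42 - 0.5 = 41.5.
Step 4: Ties are present, so use the tie-corrected normal approximation (with continuity correction) for the p-value.
Step 5: p-value = 0.004222; compare to alpha = 0.05. reject H0.

U_X = 0.5, p = 0.004222, reject H0 at alpha = 0.05.


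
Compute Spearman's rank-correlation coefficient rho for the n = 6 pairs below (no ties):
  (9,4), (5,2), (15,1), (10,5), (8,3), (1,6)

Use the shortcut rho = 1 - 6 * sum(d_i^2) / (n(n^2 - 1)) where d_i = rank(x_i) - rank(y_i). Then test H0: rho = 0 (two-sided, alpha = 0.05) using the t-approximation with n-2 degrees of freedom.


Step 1: Rank x and y separately (midranks; no ties here).
rank(x): 9->4, 5->2, 15->6, 10->5, 8->3, 1->1
rank(y): 4->4, 2->2, 1->1, 5->5, 3->3, 6->6
Step 2: d_i = R_x(i) - R_y(i); compute d_i^2.
  (4-4)^2=0, (2-2)^2=0, (6-1)^2=25, (5-5)^2=0, (3-3)^2=0, (1-6)^2=25
sum(d^2) = 50.
Step 3: rho = 1 - 6*50 / (6*(6^2 - 1)) = 1 - 300/210 = -0.428571.
Step 4: Under H0, t = rho * sqrt((n-2)/(1-rho^2)) = -0.9487 ~ t(4).
Step 5: Two-sided p-value from the t-distribution with 4 df = 0.396501.
Step 6: alpha = 0.05. fail to reject H0.

rho = -0.4286, p = 0.396501, fail to reject H0 at alpha = 0.05.


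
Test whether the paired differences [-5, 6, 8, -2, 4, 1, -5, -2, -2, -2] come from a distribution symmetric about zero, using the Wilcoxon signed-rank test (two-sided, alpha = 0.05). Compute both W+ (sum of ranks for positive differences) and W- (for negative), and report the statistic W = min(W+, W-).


Step 1: Drop any zero differences (none here) and take |d_i|.
|d| = [5, 6, 8, 2, 4, 1, 5, 2, 2, 2]
Step 2: Midrank |d_i| (ties get averaged ranks).
ranks: |5|->7.5, |6|->9, |8|->10, |2|->3.5, |4|->6, |1|->1, |5|->7.5, |2|->3.5, |2|->3.5, |2|->3.5
Step 3: Attach original signs; sum ranks with positive sign and with negative sign.
W+ = 9 + 10 + 6 + 1 = 26
W- = 7.5 + 3.5 + 7.5 + 3.5 + 3.5 + 3.5 = 29
(Check: W+ + W- = 55 should equal n(n+1)/2 = 55.)
Step 4: Test statistic W = min(W+, W-) = 26.
Step 5: Ties in |d|, so use the tie-corrected normal approximation.
        E[W] = n(n+1)/4 = 10*11/4 = 27.5.
        Tie groups: |d|=2 (t=4), |d|=5 (t=2); sum(t^3 - t) = 66.
        Var[W] = n(n+1)(2n+1)/24 - sum(t^3-t)/48 = 2310/24 - 66/48 = 94.875.
        z = (W - E[W]) / sqrt(Var[W]) = (26 - 27.5) / 9.7404 = -0.1540.
        Two-sided p = 2*Phi(z) = 0.877611.
Step 6: alpha = 0.05. fail to reject H0.

W+ = 26, W- = 29, W = min = 26, p = 0.877611, fail to reject H0.


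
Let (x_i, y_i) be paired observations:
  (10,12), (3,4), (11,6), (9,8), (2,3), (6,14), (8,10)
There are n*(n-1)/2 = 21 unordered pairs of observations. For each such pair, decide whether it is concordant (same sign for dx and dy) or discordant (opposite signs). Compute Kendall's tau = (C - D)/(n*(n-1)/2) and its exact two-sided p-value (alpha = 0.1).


Step 1: Enumerate the 21 unordered pairs (i,j) with i<j and classify each by sign(x_j-x_i) * sign(y_j-y_i).
  (1,2):dx=-7,dy=-8->C; (1,3):dx=+1,dy=-6->D; (1,4):dx=-1,dy=-4->C; (1,5):dx=-8,dy=-9->C
  (1,6):dx=-4,dy=+2->D; (1,7):dx=-2,dy=-2->C; (2,3):dx=+8,dy=+2->C; (2,4):dx=+6,dy=+4->C
  (2,5):dx=-1,dy=-1->C; (2,6):dx=+3,dy=+10->C; (2,7):dx=+5,dy=+6->C; (3,4):dx=-2,dy=+2->D
  (3,5):dx=-9,dy=-3->C; (3,6):dx=-5,dy=+8->D; (3,7):dx=-3,dy=+4->D; (4,5):dx=-7,dy=-5->C
  (4,6):dx=-3,dy=+6->D; (4,7):dx=-1,dy=+2->D; (5,6):dx=+4,dy=+11->C; (5,7):dx=+6,dy=+7->C
  (6,7):dx=+2,dy=-4->D
Step 2: C = 13, D = 8, total pairs = 21.
Step 3: tau = (C - D)/(n(n-1)/2) = (13 - 8)/21 = 0.238095.
Step 4: Exact two-sided p-value (enumerate n! = 5040 permutations of y under H0): p = 0.561905.
Step 5: alpha = 0.1. fail to reject H0.

tau_b = 0.2381 (C=13, D=8), p = 0.561905, fail to reject H0.


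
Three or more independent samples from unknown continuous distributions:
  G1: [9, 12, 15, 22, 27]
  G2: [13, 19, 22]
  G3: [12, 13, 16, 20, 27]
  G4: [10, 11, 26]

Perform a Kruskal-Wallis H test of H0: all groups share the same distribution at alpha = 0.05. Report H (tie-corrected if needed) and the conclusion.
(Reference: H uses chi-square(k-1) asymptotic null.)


Step 1: Combine all N = 16 observations and assign midranks.
sorted (value, group, rank): (9,G1,1), (10,G4,2), (11,G4,3), (12,G1,4.5), (12,G3,4.5), (13,G2,6.5), (13,G3,6.5), (15,G1,8), (16,G3,9), (19,G2,10), (20,G3,11), (22,G1,12.5), (22,G2,12.5), (26,G4,14), (27,G1,15.5), (27,G3,15.5)
Step 2: Sum ranks within each group.
R_1 = 41.5 (n_1 = 5)
R_2 = 29 (n_2 = 3)
R_3 = 46.5 (n_3 = 5)
R_4 = 19 (n_4 = 3)
Step 3: H = 12/(N(N+1)) * sum(R_i^2/n_i) - 3(N+1)
     = 12/(16*17) * (41.5^2/5 + 29^2/3 + 46.5^2/5 + 19^2/3) - 3*17
     = 0.044118 * 1177.57 - 51
     = 0.951471.
Step 4: Ties present; correction factor C = 1 - 24/(16^3 - 16) = 0.994118. Corrected H = 0.951471 / 0.994118 = 0.957101.
Step 5: Under H0, H ~ chi^2(3); p-value = 0.811631.
Step 6: alpha = 0.05. fail to reject H0.

H = 0.9571, df = 3, p = 0.811631, fail to reject H0.


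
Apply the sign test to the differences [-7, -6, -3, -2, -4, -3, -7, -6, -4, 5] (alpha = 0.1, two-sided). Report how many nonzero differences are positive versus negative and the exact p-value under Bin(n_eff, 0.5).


Step 1: Discard zero differences. Original n = 10; n_eff = number of nonzero differences = 10.
Nonzero differences (with sign): -7, -6, -3, -2, -4, -3, -7, -6, -4, +5
Step 2: Count signs: positive = 1, negative = 9.
Step 3: Under H0: P(positive) = 0.5, so the number of positives S ~ Bin(10, 0.5).
Step 4: Two-sided exact p-value = sum of Bin(10,0.5) probabilities at or below the observed probability = 0.021484.
Step 5: alpha = 0.1. reject H0.

n_eff = 10, pos = 1, neg = 9, p = 0.021484, reject H0.


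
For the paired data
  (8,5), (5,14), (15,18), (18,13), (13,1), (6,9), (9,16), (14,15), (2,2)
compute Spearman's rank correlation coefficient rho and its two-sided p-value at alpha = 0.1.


Step 1: Rank x and y separately (midranks; no ties here).
rank(x): 8->4, 5->2, 15->8, 18->9, 13->6, 6->3, 9->5, 14->7, 2->1
rank(y): 5->3, 14->6, 18->9, 13->5, 1->1, 9->4, 16->8, 15->7, 2->2
Step 2: d_i = R_x(i) - R_y(i); compute d_i^2.
  (4-3)^2=1, (2-6)^2=16, (8-9)^2=1, (9-5)^2=16, (6-1)^2=25, (3-4)^2=1, (5-8)^2=9, (7-7)^2=0, (1-2)^2=1
sum(d^2) = 70.
Step 3: rho = 1 - 6*70 / (9*(9^2 - 1)) = 1 - 420/720 = 0.416667.
Step 4: Under H0, t = rho * sqrt((n-2)/(1-rho^2)) = 1.2127 ~ t(7).
Step 5: Two-sided p-value from the t-distribution with 7 df = 0.264586.
Step 6: alpha = 0.1. fail to reject H0.

rho = 0.4167, p = 0.264586, fail to reject H0 at alpha = 0.1.


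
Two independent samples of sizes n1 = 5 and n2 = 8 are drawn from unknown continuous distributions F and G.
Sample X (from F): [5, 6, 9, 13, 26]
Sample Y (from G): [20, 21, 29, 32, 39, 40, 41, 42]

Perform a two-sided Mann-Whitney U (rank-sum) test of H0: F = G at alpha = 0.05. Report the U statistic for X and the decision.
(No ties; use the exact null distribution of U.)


Step 1: Combine and sort all 13 observations; assign midranks.
sorted (value, group): (5,X), (6,X), (9,X), (13,X), (20,Y), (21,Y), (26,X), (29,Y), (32,Y), (39,Y), (40,Y), (41,Y), (42,Y)
ranks: 5->1, 6->2, 9->3, 13->4, 20->5, 21->6, 26->7, 29->8, 32->9, 39->10, 40->11, 41->12, 42->13
Step 2: Rank sum for X: R1 = 1 + 2 + 3 + 4 + 7 = 17.
Step 3: U_X = R1 - n1(n1+1)/2 = 17 - 5*6/2 = 17 - 15 = 2.
       U_Y = n1*n2 - U_X = 40 - 2 = 38.
Step 4: No ties, so the exact null distribution of U (based on enumerating the C(13,5) = 1287 equally likely rank assignments) gives the two-sided p-value.
Step 5: p-value = 0.006216; compare to alpha = 0.05. reject H0.

U_X = 2, p = 0.006216, reject H0 at alpha = 0.05.


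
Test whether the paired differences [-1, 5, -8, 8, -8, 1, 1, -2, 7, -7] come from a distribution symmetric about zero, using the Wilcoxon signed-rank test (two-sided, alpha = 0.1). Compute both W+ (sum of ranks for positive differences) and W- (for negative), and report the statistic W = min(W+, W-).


Step 1: Drop any zero differences (none here) and take |d_i|.
|d| = [1, 5, 8, 8, 8, 1, 1, 2, 7, 7]
Step 2: Midrank |d_i| (ties get averaged ranks).
ranks: |1|->2, |5|->5, |8|->9, |8|->9, |8|->9, |1|->2, |1|->2, |2|->4, |7|->6.5, |7|->6.5
Step 3: Attach original signs; sum ranks with positive sign and with negative sign.
W+ = 5 + 9 + 2 + 2 + 6.5 = 24.5
W- = 2 + 9 + 9 + 4 + 6.5 = 30.5
(Check: W+ + W- = 55 should equal n(n+1)/2 = 55.)
Step 4: Test statistic W = min(W+, W-) = 24.5.
Step 5: Ties in |d|, so use the tie-corrected normal approximation.
        E[W] = n(n+1)/4 = 10*11/4 = 27.5.
        Tie groups: |d|=1 (t=3), |d|=7 (t=2), |d|=8 (t=3); sum(t^3 - t) = 54.
        Var[W] = n(n+1)(2n+1)/24 - sum(t^3-t)/48 = 2310/24 - 54/48 = 95.125.
        z = (W - E[W]) / sqrt(Var[W]) = (24.5 - 27.5) / 9.7532 = -0.3076.
        Two-sided p = 2*Phi(z) = 0.758393.
Step 6: alpha = 0.1. fail to reject H0.

W+ = 24.5, W- = 30.5, W = min = 24.5, p = 0.758393, fail to reject H0.


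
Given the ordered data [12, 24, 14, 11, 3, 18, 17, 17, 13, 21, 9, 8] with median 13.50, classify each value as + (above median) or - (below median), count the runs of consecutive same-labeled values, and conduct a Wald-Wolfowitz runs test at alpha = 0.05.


Step 1: Compute median = 13.50; label A = above, B = below.
Labels in order: BAABBAAABABB  (n_A = 6, n_B = 6)
Step 2: Count runs R = 7.
Step 3: Under H0 (random ordering), E[R] = 2*n_A*n_B/(n_A+n_B) + 1 = 2*6*6/12 + 1 = 7.0000.
        Var[R] = 2*n_A*n_B*(2*n_A*n_B - n_A - n_B) / ((n_A+n_B)^2 * (n_A+n_B-1)) = 4320/1584 = 2.7273.
        SD[R] = 1.6514.
Step 4: R = E[R], so z = 0 with no continuity correction.
Step 5: Two-sided p-value via normal approximation = 2*(1 - Phi(|z|)) = 1.000000.
Step 6: alpha = 0.05. fail to reject H0.

R = 7, z = 0.0000, p = 1.000000, fail to reject H0.


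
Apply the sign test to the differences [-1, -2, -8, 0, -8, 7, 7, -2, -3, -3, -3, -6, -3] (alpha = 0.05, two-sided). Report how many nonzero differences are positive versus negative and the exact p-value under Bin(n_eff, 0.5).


Step 1: Discard zero differences. Original n = 13; n_eff = number of nonzero differences = 12.
Nonzero differences (with sign): -1, -2, -8, -8, +7, +7, -2, -3, -3, -3, -6, -3
Step 2: Count signs: positive = 2, negative = 10.
Step 3: Under H0: P(positive) = 0.5, so the number of positives S ~ Bin(12, 0.5).
Step 4: Two-sided exact p-value = sum of Bin(12,0.5) probabilities at or below the observed probability = 0.038574.
Step 5: alpha = 0.05. reject H0.

n_eff = 12, pos = 2, neg = 10, p = 0.038574, reject H0.


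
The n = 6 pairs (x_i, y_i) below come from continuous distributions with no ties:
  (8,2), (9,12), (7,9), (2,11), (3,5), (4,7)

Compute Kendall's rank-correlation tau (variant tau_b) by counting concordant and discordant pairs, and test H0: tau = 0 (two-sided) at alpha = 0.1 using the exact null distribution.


Step 1: Enumerate the 15 unordered pairs (i,j) with i<j and classify each by sign(x_j-x_i) * sign(y_j-y_i).
  (1,2):dx=+1,dy=+10->C; (1,3):dx=-1,dy=+7->D; (1,4):dx=-6,dy=+9->D; (1,5):dx=-5,dy=+3->D
  (1,6):dx=-4,dy=+5->D; (2,3):dx=-2,dy=-3->C; (2,4):dx=-7,dy=-1->C; (2,5):dx=-6,dy=-7->C
  (2,6):dx=-5,dy=-5->C; (3,4):dx=-5,dy=+2->D; (3,5):dx=-4,dy=-4->C; (3,6):dx=-3,dy=-2->C
  (4,5):dx=+1,dy=-6->D; (4,6):dx=+2,dy=-4->D; (5,6):dx=+1,dy=+2->C
Step 2: C = 8, D = 7, total pairs = 15.
Step 3: tau = (C - D)/(n(n-1)/2) = (8 - 7)/15 = 0.066667.
Step 4: Exact two-sided p-value (enumerate n! = 720 permutations of y under H0): p = 1.000000.
Step 5: alpha = 0.1. fail to reject H0.

tau_b = 0.0667 (C=8, D=7), p = 1.000000, fail to reject H0.


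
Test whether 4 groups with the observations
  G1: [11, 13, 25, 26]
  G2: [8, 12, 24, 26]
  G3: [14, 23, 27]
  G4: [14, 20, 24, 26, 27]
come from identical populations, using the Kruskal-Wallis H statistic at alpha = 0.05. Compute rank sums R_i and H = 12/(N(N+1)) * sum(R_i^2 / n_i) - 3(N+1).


Step 1: Combine all N = 16 observations and assign midranks.
sorted (value, group, rank): (8,G2,1), (11,G1,2), (12,G2,3), (13,G1,4), (14,G3,5.5), (14,G4,5.5), (20,G4,7), (23,G3,8), (24,G2,9.5), (24,G4,9.5), (25,G1,11), (26,G1,13), (26,G2,13), (26,G4,13), (27,G3,15.5), (27,G4,15.5)
Step 2: Sum ranks within each group.
R_1 = 30 (n_1 = 4)
R_2 = 26.5 (n_2 = 4)
R_3 = 29 (n_3 = 3)
R_4 = 50.5 (n_4 = 5)
Step 3: H = 12/(N(N+1)) * sum(R_i^2/n_i) - 3(N+1)
     = 12/(16*17) * (30^2/4 + 26.5^2/4 + 29^2/3 + 50.5^2/5) - 3*17
     = 0.044118 * 1190.95 - 51
     = 1.541728.
Step 4: Ties present; correction factor C = 1 - 42/(16^3 - 16) = 0.989706. Corrected H = 1.541728 / 0.989706 = 1.557764.
Step 5: Under H0, H ~ chi^2(3); p-value = 0.669004.
Step 6: alpha = 0.05. fail to reject H0.

H = 1.5578, df = 3, p = 0.669004, fail to reject H0.


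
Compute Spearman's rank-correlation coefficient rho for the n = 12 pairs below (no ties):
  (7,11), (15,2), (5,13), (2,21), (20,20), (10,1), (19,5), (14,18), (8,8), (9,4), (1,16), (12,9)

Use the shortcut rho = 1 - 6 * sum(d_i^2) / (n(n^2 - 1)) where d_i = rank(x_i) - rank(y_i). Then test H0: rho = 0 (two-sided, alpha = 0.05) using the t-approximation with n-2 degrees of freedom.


Step 1: Rank x and y separately (midranks; no ties here).
rank(x): 7->4, 15->10, 5->3, 2->2, 20->12, 10->7, 19->11, 14->9, 8->5, 9->6, 1->1, 12->8
rank(y): 11->7, 2->2, 13->8, 21->12, 20->11, 1->1, 5->4, 18->10, 8->5, 4->3, 16->9, 9->6
Step 2: d_i = R_x(i) - R_y(i); compute d_i^2.
  (4-7)^2=9, (10-2)^2=64, (3-8)^2=25, (2-12)^2=100, (12-11)^2=1, (7-1)^2=36, (11-4)^2=49, (9-10)^2=1, (5-5)^2=0, (6-3)^2=9, (1-9)^2=64, (8-6)^2=4
sum(d^2) = 362.
Step 3: rho = 1 - 6*362 / (12*(12^2 - 1)) = 1 - 2172/1716 = -0.265734.
Step 4: Under H0, t = rho * sqrt((n-2)/(1-rho^2)) = -0.8717 ~ t(10).
Step 5: Two-sided p-value from the t-distribution with 10 df = 0.403833.
Step 6: alpha = 0.05. fail to reject H0.

rho = -0.2657, p = 0.403833, fail to reject H0 at alpha = 0.05.


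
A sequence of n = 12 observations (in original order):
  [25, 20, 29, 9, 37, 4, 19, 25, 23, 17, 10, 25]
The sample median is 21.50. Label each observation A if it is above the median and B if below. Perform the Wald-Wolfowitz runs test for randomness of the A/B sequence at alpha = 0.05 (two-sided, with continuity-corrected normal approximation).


Step 1: Compute median = 21.50; label A = above, B = below.
Labels in order: ABABABBAABBA  (n_A = 6, n_B = 6)
Step 2: Count runs R = 9.
Step 3: Under H0 (random ordering), E[R] = 2*n_A*n_B/(n_A+n_B) + 1 = 2*6*6/12 + 1 = 7.0000.
        Var[R] = 2*n_A*n_B*(2*n_A*n_B - n_A - n_B) / ((n_A+n_B)^2 * (n_A+n_B-1)) = 4320/1584 = 2.7273.
        SD[R] = 1.6514.
Step 4: Continuity-corrected z = (R - 0.5 - E[R]) / SD[R] = (9 - 0.5 - 7.0000) / 1.6514 = 0.9083.
Step 5: Two-sided p-value via normal approximation = 2*(1 - Phi(|z|)) = 0.363722.
Step 6: alpha = 0.05. fail to reject H0.

R = 9, z = 0.9083, p = 0.363722, fail to reject H0.


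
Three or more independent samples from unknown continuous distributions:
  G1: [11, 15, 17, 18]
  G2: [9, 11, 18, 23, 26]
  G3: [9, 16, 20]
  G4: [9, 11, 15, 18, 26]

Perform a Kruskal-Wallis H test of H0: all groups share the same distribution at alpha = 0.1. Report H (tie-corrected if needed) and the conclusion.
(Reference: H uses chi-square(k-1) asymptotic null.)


Step 1: Combine all N = 17 observations and assign midranks.
sorted (value, group, rank): (9,G2,2), (9,G3,2), (9,G4,2), (11,G1,5), (11,G2,5), (11,G4,5), (15,G1,7.5), (15,G4,7.5), (16,G3,9), (17,G1,10), (18,G1,12), (18,G2,12), (18,G4,12), (20,G3,14), (23,G2,15), (26,G2,16.5), (26,G4,16.5)
Step 2: Sum ranks within each group.
R_1 = 34.5 (n_1 = 4)
R_2 = 50.5 (n_2 = 5)
R_3 = 25 (n_3 = 3)
R_4 = 43 (n_4 = 5)
Step 3: H = 12/(N(N+1)) * sum(R_i^2/n_i) - 3(N+1)
     = 12/(17*18) * (34.5^2/4 + 50.5^2/5 + 25^2/3 + 43^2/5) - 3*18
     = 0.039216 * 1385.75 - 54
     = 0.342974.
Step 4: Ties present; correction factor C = 1 - 84/(17^3 - 17) = 0.982843. Corrected H = 0.342974 / 0.982843 = 0.348961.
Step 5: Under H0, H ~ chi^2(3); p-value = 0.950572.
Step 6: alpha = 0.1. fail to reject H0.

H = 0.3490, df = 3, p = 0.950572, fail to reject H0.


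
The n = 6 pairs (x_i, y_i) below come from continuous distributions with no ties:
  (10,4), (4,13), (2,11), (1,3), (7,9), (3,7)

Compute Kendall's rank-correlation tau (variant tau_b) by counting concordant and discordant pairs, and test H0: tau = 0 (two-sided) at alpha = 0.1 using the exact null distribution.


Step 1: Enumerate the 15 unordered pairs (i,j) with i<j and classify each by sign(x_j-x_i) * sign(y_j-y_i).
  (1,2):dx=-6,dy=+9->D; (1,3):dx=-8,dy=+7->D; (1,4):dx=-9,dy=-1->C; (1,5):dx=-3,dy=+5->D
  (1,6):dx=-7,dy=+3->D; (2,3):dx=-2,dy=-2->C; (2,4):dx=-3,dy=-10->C; (2,5):dx=+3,dy=-4->D
  (2,6):dx=-1,dy=-6->C; (3,4):dx=-1,dy=-8->C; (3,5):dx=+5,dy=-2->D; (3,6):dx=+1,dy=-4->D
  (4,5):dx=+6,dy=+6->C; (4,6):dx=+2,dy=+4->C; (5,6):dx=-4,dy=-2->C
Step 2: C = 8, D = 7, total pairs = 15.
Step 3: tau = (C - D)/(n(n-1)/2) = (8 - 7)/15 = 0.066667.
Step 4: Exact two-sided p-value (enumerate n! = 720 permutations of y under H0): p = 1.000000.
Step 5: alpha = 0.1. fail to reject H0.

tau_b = 0.0667 (C=8, D=7), p = 1.000000, fail to reject H0.


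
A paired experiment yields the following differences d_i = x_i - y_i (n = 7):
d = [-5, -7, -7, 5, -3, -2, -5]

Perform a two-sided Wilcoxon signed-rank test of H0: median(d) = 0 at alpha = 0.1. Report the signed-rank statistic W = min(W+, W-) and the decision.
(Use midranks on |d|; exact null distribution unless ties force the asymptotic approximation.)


Step 1: Drop any zero differences (none here) and take |d_i|.
|d| = [5, 7, 7, 5, 3, 2, 5]
Step 2: Midrank |d_i| (ties get averaged ranks).
ranks: |5|->4, |7|->6.5, |7|->6.5, |5|->4, |3|->2, |2|->1, |5|->4
Step 3: Attach original signs; sum ranks with positive sign and with negative sign.
W+ = 4 = 4
W- = 4 + 6.5 + 6.5 + 2 + 1 + 4 = 24
(Check: W+ + W- = 28 should equal n(n+1)/2 = 28.)
Step 4: Test statistic W = min(W+, W-) = 4.
Step 5: Ties in |d|, so use the tie-corrected normal approximation.
        E[W] = n(n+1)/4 = 7*8/4 = 14.
        Tie groups: |d|=5 (t=3), |d|=7 (t=2); sum(t^3 - t) = 30.
        Var[W] = n(n+1)(2n+1)/24 - sum(t^3-t)/48 = 840/24 - 30/48 = 34.375.
        z = (W - E[W]) / sqrt(Var[W]) = (4 - 14) / 5.8630 = -1.7056.
        Two-sided p = 2*Phi(z) = 0.088082.
Step 6: alpha = 0.1. reject H0.

W+ = 4, W- = 24, W = min = 4, p = 0.088082, reject H0.


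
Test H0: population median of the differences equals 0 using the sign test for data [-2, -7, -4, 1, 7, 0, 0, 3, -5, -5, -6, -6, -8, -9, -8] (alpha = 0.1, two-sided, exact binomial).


Step 1: Discard zero differences. Original n = 15; n_eff = number of nonzero differences = 13.
Nonzero differences (with sign): -2, -7, -4, +1, +7, +3, -5, -5, -6, -6, -8, -9, -8
Step 2: Count signs: positive = 3, negative = 10.
Step 3: Under H0: P(positive) = 0.5, so the number of positives S ~ Bin(13, 0.5).
Step 4: Two-sided exact p-value = sum of Bin(13,0.5) probabilities at or below the observed probability = 0.092285.
Step 5: alpha = 0.1. reject H0.

n_eff = 13, pos = 3, neg = 10, p = 0.092285, reject H0.


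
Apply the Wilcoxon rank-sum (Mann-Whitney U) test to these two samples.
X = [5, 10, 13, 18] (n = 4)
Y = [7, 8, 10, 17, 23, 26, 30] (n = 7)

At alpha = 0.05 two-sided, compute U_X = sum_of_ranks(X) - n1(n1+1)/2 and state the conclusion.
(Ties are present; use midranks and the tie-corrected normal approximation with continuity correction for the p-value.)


Step 1: Combine and sort all 11 observations; assign midranks.
sorted (value, group): (5,X), (7,Y), (8,Y), (10,X), (10,Y), (13,X), (17,Y), (18,X), (23,Y), (26,Y), (30,Y)
ranks: 5->1, 7->2, 8->3, 10->4.5, 10->4.5, 13->6, 17->7, 18->8, 23->9, 26->10, 30->11
Step 2: Rank sum for X: R1 = 1 + 4.5 + 6 + 8 = 19.5.
Step 3: U_X = R1 - n1(n1+1)/2 = 19.5 - 4*5/2 = 19.5 - 10 = 9.5.
       U_Y = n1*n2 - U_X = 28 - 9.5 = 18.5.
Step 4: Ties are present, so use the tie-corrected normal approximation (with continuity correction) for the p-value.
Step 5: p-value = 0.448659; compare to alpha = 0.05. fail to reject H0.

U_X = 9.5, p = 0.448659, fail to reject H0 at alpha = 0.05.


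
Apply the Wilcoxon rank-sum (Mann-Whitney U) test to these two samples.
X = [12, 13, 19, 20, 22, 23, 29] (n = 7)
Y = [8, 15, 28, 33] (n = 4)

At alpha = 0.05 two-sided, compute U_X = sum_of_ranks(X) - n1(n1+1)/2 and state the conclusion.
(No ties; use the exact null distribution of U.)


Step 1: Combine and sort all 11 observations; assign midranks.
sorted (value, group): (8,Y), (12,X), (13,X), (15,Y), (19,X), (20,X), (22,X), (23,X), (28,Y), (29,X), (33,Y)
ranks: 8->1, 12->2, 13->3, 15->4, 19->5, 20->6, 22->7, 23->8, 28->9, 29->10, 33->11
Step 2: Rank sum for X: R1 = 2 + 3 + 5 + 6 + 7 + 8 + 10 = 41.
Step 3: U_X = R1 - n1(n1+1)/2 = 41 - 7*8/2 = 41 - 28 = 13.
       U_Y = n1*n2 - U_X = 28 - 13 = 15.
Step 4: No ties, so the exact null distribution of U (based on enumerating the C(11,7) = 330 equally likely rank assignments) gives the two-sided p-value.
Step 5: p-value = 0.927273; compare to alpha = 0.05. fail to reject H0.

U_X = 13, p = 0.927273, fail to reject H0 at alpha = 0.05.


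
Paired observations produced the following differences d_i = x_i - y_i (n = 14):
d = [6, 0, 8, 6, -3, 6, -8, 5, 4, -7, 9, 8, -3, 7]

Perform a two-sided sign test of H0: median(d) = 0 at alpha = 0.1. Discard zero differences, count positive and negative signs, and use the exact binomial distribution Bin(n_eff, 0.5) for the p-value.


Step 1: Discard zero differences. Original n = 14; n_eff = number of nonzero differences = 13.
Nonzero differences (with sign): +6, +8, +6, -3, +6, -8, +5, +4, -7, +9, +8, -3, +7
Step 2: Count signs: positive = 9, negative = 4.
Step 3: Under H0: P(positive) = 0.5, so the number of positives S ~ Bin(13, 0.5).
Step 4: Two-sided exact p-value = sum of Bin(13,0.5) probabilities at or below the observed probability = 0.266846.
Step 5: alpha = 0.1. fail to reject H0.

n_eff = 13, pos = 9, neg = 4, p = 0.266846, fail to reject H0.


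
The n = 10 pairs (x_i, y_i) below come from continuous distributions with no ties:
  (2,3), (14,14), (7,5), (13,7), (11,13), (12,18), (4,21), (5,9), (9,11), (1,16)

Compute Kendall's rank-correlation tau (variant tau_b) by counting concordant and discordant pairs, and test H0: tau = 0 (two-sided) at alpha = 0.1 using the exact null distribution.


Step 1: Enumerate the 45 unordered pairs (i,j) with i<j and classify each by sign(x_j-x_i) * sign(y_j-y_i).
  (1,2):dx=+12,dy=+11->C; (1,3):dx=+5,dy=+2->C; (1,4):dx=+11,dy=+4->C; (1,5):dx=+9,dy=+10->C
  (1,6):dx=+10,dy=+15->C; (1,7):dx=+2,dy=+18->C; (1,8):dx=+3,dy=+6->C; (1,9):dx=+7,dy=+8->C
  (1,10):dx=-1,dy=+13->D; (2,3):dx=-7,dy=-9->C; (2,4):dx=-1,dy=-7->C; (2,5):dx=-3,dy=-1->C
  (2,6):dx=-2,dy=+4->D; (2,7):dx=-10,dy=+7->D; (2,8):dx=-9,dy=-5->C; (2,9):dx=-5,dy=-3->C
  (2,10):dx=-13,dy=+2->D; (3,4):dx=+6,dy=+2->C; (3,5):dx=+4,dy=+8->C; (3,6):dx=+5,dy=+13->C
  (3,7):dx=-3,dy=+16->D; (3,8):dx=-2,dy=+4->D; (3,9):dx=+2,dy=+6->C; (3,10):dx=-6,dy=+11->D
  (4,5):dx=-2,dy=+6->D; (4,6):dx=-1,dy=+11->D; (4,7):dx=-9,dy=+14->D; (4,8):dx=-8,dy=+2->D
  (4,9):dx=-4,dy=+4->D; (4,10):dx=-12,dy=+9->D; (5,6):dx=+1,dy=+5->C; (5,7):dx=-7,dy=+8->D
  (5,8):dx=-6,dy=-4->C; (5,9):dx=-2,dy=-2->C; (5,10):dx=-10,dy=+3->D; (6,7):dx=-8,dy=+3->D
  (6,8):dx=-7,dy=-9->C; (6,9):dx=-3,dy=-7->C; (6,10):dx=-11,dy=-2->C; (7,8):dx=+1,dy=-12->D
  (7,9):dx=+5,dy=-10->D; (7,10):dx=-3,dy=-5->C; (8,9):dx=+4,dy=+2->C; (8,10):dx=-4,dy=+7->D
  (9,10):dx=-8,dy=+5->D
Step 2: C = 25, D = 20, total pairs = 45.
Step 3: tau = (C - D)/(n(n-1)/2) = (25 - 20)/45 = 0.111111.
Step 4: Exact two-sided p-value (enumerate n! = 3628800 permutations of y under H0): p = 0.727490.
Step 5: alpha = 0.1. fail to reject H0.

tau_b = 0.1111 (C=25, D=20), p = 0.727490, fail to reject H0.


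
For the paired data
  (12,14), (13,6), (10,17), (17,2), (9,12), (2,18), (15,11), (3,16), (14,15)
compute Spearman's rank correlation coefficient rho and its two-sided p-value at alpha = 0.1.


Step 1: Rank x and y separately (midranks; no ties here).
rank(x): 12->5, 13->6, 10->4, 17->9, 9->3, 2->1, 15->8, 3->2, 14->7
rank(y): 14->5, 6->2, 17->8, 2->1, 12->4, 18->9, 11->3, 16->7, 15->6
Step 2: d_i = R_x(i) - R_y(i); compute d_i^2.
  (5-5)^2=0, (6-2)^2=16, (4-8)^2=16, (9-1)^2=64, (3-4)^2=1, (1-9)^2=64, (8-3)^2=25, (2-7)^2=25, (7-6)^2=1
sum(d^2) = 212.
Step 3: rho = 1 - 6*212 / (9*(9^2 - 1)) = 1 - 1272/720 = -0.766667.
Step 4: Under H0, t = rho * sqrt((n-2)/(1-rho^2)) = -3.1593 ~ t(7).
Step 5: Two-sided p-value from the t-distribution with 7 df = 0.015944.
Step 6: alpha = 0.1. reject H0.

rho = -0.7667, p = 0.015944, reject H0 at alpha = 0.1.


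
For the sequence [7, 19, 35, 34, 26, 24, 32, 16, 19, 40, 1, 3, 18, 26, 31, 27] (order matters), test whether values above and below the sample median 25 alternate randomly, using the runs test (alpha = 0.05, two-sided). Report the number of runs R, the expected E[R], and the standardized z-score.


Step 1: Compute median = 25; label A = above, B = below.
Labels in order: BBAAABABBABBBAAA  (n_A = 8, n_B = 8)
Step 2: Count runs R = 8.
Step 3: Under H0 (random ordering), E[R] = 2*n_A*n_B/(n_A+n_B) + 1 = 2*8*8/16 + 1 = 9.0000.
        Var[R] = 2*n_A*n_B*(2*n_A*n_B - n_A - n_B) / ((n_A+n_B)^2 * (n_A+n_B-1)) = 14336/3840 = 3.7333.
        SD[R] = 1.9322.
Step 4: Continuity-corrected z = (R + 0.5 - E[R]) / SD[R] = (8 + 0.5 - 9.0000) / 1.9322 = -0.2588.
Step 5: Two-sided p-value via normal approximation = 2*(1 - Phi(|z|)) = 0.795809.
Step 6: alpha = 0.05. fail to reject H0.

R = 8, z = -0.2588, p = 0.795809, fail to reject H0.


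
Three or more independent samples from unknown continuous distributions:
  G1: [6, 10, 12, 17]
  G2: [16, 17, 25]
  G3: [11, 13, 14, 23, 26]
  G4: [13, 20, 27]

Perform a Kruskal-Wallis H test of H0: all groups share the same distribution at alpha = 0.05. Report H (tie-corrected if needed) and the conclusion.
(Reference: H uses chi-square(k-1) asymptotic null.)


Step 1: Combine all N = 15 observations and assign midranks.
sorted (value, group, rank): (6,G1,1), (10,G1,2), (11,G3,3), (12,G1,4), (13,G3,5.5), (13,G4,5.5), (14,G3,7), (16,G2,8), (17,G1,9.5), (17,G2,9.5), (20,G4,11), (23,G3,12), (25,G2,13), (26,G3,14), (27,G4,15)
Step 2: Sum ranks within each group.
R_1 = 16.5 (n_1 = 4)
R_2 = 30.5 (n_2 = 3)
R_3 = 41.5 (n_3 = 5)
R_4 = 31.5 (n_4 = 3)
Step 3: H = 12/(N(N+1)) * sum(R_i^2/n_i) - 3(N+1)
     = 12/(15*16) * (16.5^2/4 + 30.5^2/3 + 41.5^2/5 + 31.5^2/3) - 3*16
     = 0.050000 * 1053.35 - 48
     = 4.667292.
Step 4: Ties present; correction factor C = 1 - 12/(15^3 - 15) = 0.996429. Corrected H = 4.667292 / 0.996429 = 4.684020.
Step 5: Under H0, H ~ chi^2(3); p-value = 0.196452.
Step 6: alpha = 0.05. fail to reject H0.

H = 4.6840, df = 3, p = 0.196452, fail to reject H0.
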